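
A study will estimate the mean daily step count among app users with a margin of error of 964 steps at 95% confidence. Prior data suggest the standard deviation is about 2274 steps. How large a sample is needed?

For a mean, the margin of error is E = z·σ/√n, so n = (zσ/E)².
At 95% confidence, z = 1.960.
n = (1.960 × 2274 / 964)² = 21.38
Round up: n = 22.

n = 22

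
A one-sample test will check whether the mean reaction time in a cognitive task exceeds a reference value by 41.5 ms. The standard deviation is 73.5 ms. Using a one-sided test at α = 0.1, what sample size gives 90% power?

For a one-sample z-test, n = ((z_α + z_β)·σ/δ)².
z_α = 1.282 (one-sided α = 0.1); z_β = 1.282 (power 90% → β = 0.1).
n = (2.564 × 73.5 / 41.5)² = 20.62
Round up: n = 21.

21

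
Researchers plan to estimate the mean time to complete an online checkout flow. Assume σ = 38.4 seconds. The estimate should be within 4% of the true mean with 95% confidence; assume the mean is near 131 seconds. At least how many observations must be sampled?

207

For a mean, the margin of error is E = z·σ/√n, so n = (zσ/E)².
At 95% confidence, z = 1.960.
E = 4% of 131 = 5.24 seconds.
n = (1.960 × 38.4 / 5.24)² = 206.31
Round up: n = 207.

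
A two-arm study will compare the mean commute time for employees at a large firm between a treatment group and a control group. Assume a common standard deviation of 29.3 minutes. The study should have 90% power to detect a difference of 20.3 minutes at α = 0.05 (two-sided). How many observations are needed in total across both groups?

88 total

For two equal groups, n per group = 2·((z_{α/2} + z_β)·σ/δ)².
z_{α/2} = 1.960; z_β = 1.282 (power 90%).
n = 2 × (3.242 × 29.3 / 20.3)² = 2 × 21.90 = 43.80
Round up: n = 44 per group.
Total across both groups: 2 × 44 = 88.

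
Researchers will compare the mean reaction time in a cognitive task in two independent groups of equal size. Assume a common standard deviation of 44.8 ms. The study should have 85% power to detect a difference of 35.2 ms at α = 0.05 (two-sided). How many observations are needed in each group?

For two equal groups, n per group = 2·((z_{α/2} + z_β)·σ/δ)².
z_{α/2} = 1.960; z_β = 1.036 (power 85%).
n = 2 × (2.996 × 44.8 / 35.2)² = 2 × 14.54 = 29.08
Round up: n = 30 per group.

30 per group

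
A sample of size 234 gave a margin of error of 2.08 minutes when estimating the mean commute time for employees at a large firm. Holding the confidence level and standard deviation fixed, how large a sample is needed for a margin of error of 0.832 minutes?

Margin of error scales as 1/√n, so n₂ = n₁·(E₁/E₂)².
n₂ = 234 × (2.08/0.832)² = 234 × 6.25 = 1462.50
Round up: n₂ = 1463.

1463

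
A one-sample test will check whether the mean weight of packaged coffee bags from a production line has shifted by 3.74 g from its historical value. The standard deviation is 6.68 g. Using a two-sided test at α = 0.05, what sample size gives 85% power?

29

For a one-sample z-test, n = ((z_{α/2} + z_β)·σ/δ)².
z_{α/2} = 1.960 (two-sided α = 0.05); z_β = 1.036 (power 85% → β = 0.15).
n = (2.996 × 6.68 / 3.74)² = 28.63
Round up: n = 29.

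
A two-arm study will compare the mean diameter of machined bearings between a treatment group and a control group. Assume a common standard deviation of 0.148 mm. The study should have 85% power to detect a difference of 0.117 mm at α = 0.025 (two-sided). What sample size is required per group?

For two equal groups, n per group = 2·((z_{α/2} + z_β)·σ/δ)².
z_{α/2} = 2.241; z_β = 1.036 (power 85%).
n = 2 × (3.277 × 0.148 / 0.117)² = 2 × 17.18 = 34.36
Round up: n = 35 per group.

35 per group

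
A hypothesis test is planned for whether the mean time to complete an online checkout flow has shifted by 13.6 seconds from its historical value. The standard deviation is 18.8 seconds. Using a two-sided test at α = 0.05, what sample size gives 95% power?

25

For a one-sample z-test, n = ((z_{α/2} + z_β)·σ/δ)².
z_{α/2} = 1.960 (two-sided α = 0.05); z_β = 1.645 (power 95% → β = 0.05).
n = (3.605 × 18.8 / 13.6)² = 24.83
Round up: n = 25.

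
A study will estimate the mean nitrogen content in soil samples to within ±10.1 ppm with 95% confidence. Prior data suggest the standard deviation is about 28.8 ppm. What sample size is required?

For a mean, the margin of error is E = z·σ/√n, so n = (zσ/E)².
At 95% confidence, z = 1.960.
n = (1.960 × 28.8 / 10.1)² = 31.24
Round up: n = 32.

32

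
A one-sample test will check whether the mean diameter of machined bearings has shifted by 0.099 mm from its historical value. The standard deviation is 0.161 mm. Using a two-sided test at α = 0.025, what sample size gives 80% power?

n = 26

For a one-sample z-test, n = ((z_{α/2} + z_β)·σ/δ)².
z_{α/2} = 2.241 (two-sided α = 0.025); z_β = 0.842 (power 80% → β = 0.2).
n = (3.083 × 0.161 / 0.099)² = 25.14
Round up: n = 26.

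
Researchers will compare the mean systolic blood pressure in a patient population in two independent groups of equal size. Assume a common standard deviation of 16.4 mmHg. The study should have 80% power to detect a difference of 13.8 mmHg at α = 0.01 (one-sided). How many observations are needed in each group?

29 per group

For two equal groups, n per group = 2·((z_α + z_β)·σ/δ)².
z_α = 2.326; z_β = 0.842 (power 80%).
n = 2 × (3.168 × 16.4 / 13.8)² = 2 × 14.17 = 28.34
Round up: n = 29 per group.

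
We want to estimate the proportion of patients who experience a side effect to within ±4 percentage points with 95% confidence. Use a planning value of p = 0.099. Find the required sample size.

215

For a proportion with margin E = 0.04 at 95% confidence, z = 1.960.
n = p̂(1−p̂)(z/E)² = 0.099 × 0.901 × (1.960/0.04)² = 214.17
Round up: n = 215.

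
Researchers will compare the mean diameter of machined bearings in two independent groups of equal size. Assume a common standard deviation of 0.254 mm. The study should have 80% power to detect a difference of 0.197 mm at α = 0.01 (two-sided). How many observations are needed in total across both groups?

78 total

For two equal groups, n per group = 2·((z_{α/2} + z_β)·σ/δ)².
z_{α/2} = 2.576; z_β = 0.842 (power 80%).
n = 2 × (3.418 × 0.254 / 0.197)² = 2 × 19.42 = 38.84
Round up: n = 39 per group.
Total across both groups: 2 × 39 = 78.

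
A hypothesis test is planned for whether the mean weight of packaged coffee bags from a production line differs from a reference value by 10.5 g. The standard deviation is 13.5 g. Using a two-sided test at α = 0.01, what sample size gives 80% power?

For a one-sample z-test, n = ((z_{α/2} + z_β)·σ/δ)².
z_{α/2} = 2.576 (two-sided α = 0.01); z_β = 0.842 (power 80% → β = 0.2).
n = (3.418 × 13.5 / 10.5)² = 19.31
Round up: n = 20.

n = 20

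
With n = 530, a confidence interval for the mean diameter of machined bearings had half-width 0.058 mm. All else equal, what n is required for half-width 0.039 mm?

1173

Margin of error scales as 1/√n, so n₂ = n₁·(E₁/E₂)².
n₂ = 530 × (0.058/0.039)² = 530 × 2.212 = 1172.36
Round up: n₂ = 1173.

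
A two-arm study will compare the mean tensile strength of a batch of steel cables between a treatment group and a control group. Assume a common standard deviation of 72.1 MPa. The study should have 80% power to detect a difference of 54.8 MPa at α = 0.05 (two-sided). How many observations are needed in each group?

28 per group

For two equal groups, n per group = 2·((z_{α/2} + z_β)·σ/δ)².
z_{α/2} = 1.960; z_β = 0.842 (power 80%).
n = 2 × (2.802 × 72.1 / 54.8)² = 2 × 13.59 = 27.18
Round up: n = 28 per group.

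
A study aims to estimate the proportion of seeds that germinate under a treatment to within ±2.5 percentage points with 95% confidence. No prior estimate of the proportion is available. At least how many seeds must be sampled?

1537

For a proportion with margin E = 0.025 at 95% confidence, z = 1.960.
With no prior estimate, use p = 0.5, which maximizes p(1−p) at 0.25.
n = 0.25 × (z/E)² = 0.25 × (1.960/0.025)² = 1536.64
Round up: n = 1537.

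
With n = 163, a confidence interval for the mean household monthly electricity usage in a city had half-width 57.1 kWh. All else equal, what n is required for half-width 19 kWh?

n = 1473

Margin of error scales as 1/√n, so n₂ = n₁·(E₁/E₂)².
n₂ = 163 × (57.1/19)² = 163 × 9.032 = 1472.22
Round up: n₂ = 1473.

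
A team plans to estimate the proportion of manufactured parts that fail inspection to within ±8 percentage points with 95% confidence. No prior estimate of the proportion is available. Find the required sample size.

151

For a proportion with margin E = 0.08 at 95% confidence, z = 1.960.
With no prior estimate, use p = 0.5, which maximizes p(1−p) at 0.25.
n = 0.25 × (z/E)² = 0.25 × (1.960/0.08)² = 150.06
Round up: n = 151.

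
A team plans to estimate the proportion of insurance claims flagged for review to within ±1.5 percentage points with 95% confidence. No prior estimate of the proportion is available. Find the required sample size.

4269

For a proportion with margin E = 0.015 at 95% confidence, z = 1.960.
With no prior estimate, use p = 0.5, which maximizes p(1−p) at 0.25.
n = 0.25 × (z/E)² = 0.25 × (1.960/0.015)² = 4268.44
Round up: n = 4269.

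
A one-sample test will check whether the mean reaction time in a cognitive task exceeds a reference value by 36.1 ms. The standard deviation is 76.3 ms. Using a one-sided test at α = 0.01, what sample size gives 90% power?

For a one-sample z-test, n = ((z_α + z_β)·σ/δ)².
z_α = 2.326 (one-sided α = 0.01); z_β = 1.282 (power 90% → β = 0.1).
n = (3.608 × 76.3 / 36.1)² = 58.15
Round up: n = 59.

59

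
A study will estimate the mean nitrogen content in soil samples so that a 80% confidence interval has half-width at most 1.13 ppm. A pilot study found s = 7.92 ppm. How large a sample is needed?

81

For a mean, the margin of error is E = z·σ/√n, so n = (zσ/E)².
At 80% confidence, z = 1.282.
n = (1.282 × 7.92 / 1.13)² = 80.74
Round up: n = 81.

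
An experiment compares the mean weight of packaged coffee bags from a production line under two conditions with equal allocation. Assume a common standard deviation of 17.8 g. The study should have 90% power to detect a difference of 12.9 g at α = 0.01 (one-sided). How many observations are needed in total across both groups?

100 total

For two equal groups, n per group = 2·((z_α + z_β)·σ/δ)².
z_α = 2.326; z_β = 1.282 (power 90%).
n = 2 × (3.608 × 17.8 / 12.9)² = 2 × 24.79 = 49.58
Round up: n = 50 per group.
Total across both groups: 2 × 50 = 100.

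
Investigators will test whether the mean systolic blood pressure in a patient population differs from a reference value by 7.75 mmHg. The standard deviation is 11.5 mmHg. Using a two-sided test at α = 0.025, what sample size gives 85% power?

For a one-sample z-test, n = ((z_{α/2} + z_β)·σ/δ)².
z_{α/2} = 2.241 (two-sided α = 0.025); z_β = 1.036 (power 85% → β = 0.15).
n = (3.277 × 11.5 / 7.75)² = 23.65
Round up: n = 24.

24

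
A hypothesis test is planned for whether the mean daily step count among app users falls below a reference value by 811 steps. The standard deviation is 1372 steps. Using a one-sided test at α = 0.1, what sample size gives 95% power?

n = 25

For a one-sample z-test, n = ((z_α + z_β)·σ/δ)².
z_α = 1.282 (one-sided α = 0.1); z_β = 1.645 (power 95% → β = 0.05).
n = (2.927 × 1372 / 811)² = 24.52
Round up: n = 25.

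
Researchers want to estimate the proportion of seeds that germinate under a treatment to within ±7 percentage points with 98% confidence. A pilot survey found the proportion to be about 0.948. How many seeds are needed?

55

For a proportion with margin E = 0.07 at 98% confidence, z = 2.326.
n = p̂(1−p̂)(z/E)² = 0.948 × 0.052 × (2.326/0.07)² = 54.43
Round up: n = 55.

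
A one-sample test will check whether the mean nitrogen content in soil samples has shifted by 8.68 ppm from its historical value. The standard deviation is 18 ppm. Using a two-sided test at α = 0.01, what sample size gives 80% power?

n = 51

For a one-sample z-test, n = ((z_{α/2} + z_β)·σ/δ)².
z_{α/2} = 2.576 (two-sided α = 0.01); z_β = 0.842 (power 80% → β = 0.2).
n = (3.418 × 18 / 8.68)² = 50.24
Round up: n = 51.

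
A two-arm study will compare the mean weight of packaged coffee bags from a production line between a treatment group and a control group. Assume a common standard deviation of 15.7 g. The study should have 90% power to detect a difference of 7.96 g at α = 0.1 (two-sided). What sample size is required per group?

For two equal groups, n per group = 2·((z_{α/2} + z_β)·σ/δ)².
z_{α/2} = 1.645; z_β = 1.282 (power 90%).
n = 2 × (2.927 × 15.7 / 7.96)² = 2 × 33.33 = 66.66
Round up: n = 67 per group.

67 per group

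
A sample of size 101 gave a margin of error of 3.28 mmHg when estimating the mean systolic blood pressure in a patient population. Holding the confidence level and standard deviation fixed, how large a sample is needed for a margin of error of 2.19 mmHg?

Margin of error scales as 1/√n, so n₂ = n₁·(E₁/E₂)².
n₂ = 101 × (3.28/2.19)² = 101 × 2.243 = 226.54
Round up: n₂ = 227.

n = 227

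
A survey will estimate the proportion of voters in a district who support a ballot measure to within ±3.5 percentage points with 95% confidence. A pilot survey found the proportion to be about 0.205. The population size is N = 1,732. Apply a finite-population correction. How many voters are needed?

For a proportion with margin E = 0.035 at 95% confidence, z = 1.960.
n = p̂(1−p̂)(z/E)² = 0.205 × 0.795 × (1.960/0.035)² = 511.09 — call this n₀.
Finite-population correction with N = 1,732: n = n₀ / (1 + (n₀−1)/N) = 511.09 / 1.295 = 394.66
Round up: n = 395.

n = 395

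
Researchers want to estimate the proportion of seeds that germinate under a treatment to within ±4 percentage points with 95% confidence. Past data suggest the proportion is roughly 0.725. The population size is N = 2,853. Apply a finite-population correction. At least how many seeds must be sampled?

For a proportion with margin E = 0.04 at 95% confidence, z = 1.960.
n = p̂(1−p̂)(z/E)² = 0.725 × 0.275 × (1.960/0.04)² = 478.70 — call this n₀.
Finite-population correction with N = 2,853: n = n₀ / (1 + (n₀−1)/N) = 478.70 / 1.167 = 410.20
Round up: n = 411.

411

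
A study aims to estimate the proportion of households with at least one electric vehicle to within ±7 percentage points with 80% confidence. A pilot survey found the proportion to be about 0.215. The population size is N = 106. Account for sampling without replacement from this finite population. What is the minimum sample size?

38

For a proportion with margin E = 0.07 at 80% confidence, z = 1.282.
n = p̂(1−p̂)(z/E)² = 0.215 × 0.785 × (1.282/0.07)² = 56.61 — call this n₀.
Finite-population correction with N = 106: n = n₀ / (1 + (n₀−1)/N) = 56.61 / 1.525 = 37.12
Round up: n = 38.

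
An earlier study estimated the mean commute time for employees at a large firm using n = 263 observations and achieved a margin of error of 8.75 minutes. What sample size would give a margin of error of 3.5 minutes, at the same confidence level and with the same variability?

Margin of error scales as 1/√n, so n₂ = n₁·(E₁/E₂)².
n₂ = 263 × (8.75/3.5)² = 263 × 6.25 = 1643.75
Round up: n₂ = 1644.

1644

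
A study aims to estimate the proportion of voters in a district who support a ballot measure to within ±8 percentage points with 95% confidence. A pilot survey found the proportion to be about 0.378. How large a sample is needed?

For a proportion with margin E = 0.08 at 95% confidence, z = 1.960.
n = p̂(1−p̂)(z/E)² = 0.378 × 0.622 × (1.960/0.08)² = 141.13
Round up: n = 142.

142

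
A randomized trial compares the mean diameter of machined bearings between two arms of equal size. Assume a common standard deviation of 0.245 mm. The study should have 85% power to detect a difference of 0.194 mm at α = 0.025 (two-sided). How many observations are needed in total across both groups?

For two equal groups, n per group = 2·((z_{α/2} + z_β)·σ/δ)².
z_{α/2} = 2.241; z_β = 1.036 (power 85%).
n = 2 × (3.277 × 0.245 / 0.194)² = 2 × 17.13 = 34.26
Round up: n = 35 per group.
Total across both groups: 2 × 35 = 70.

70 total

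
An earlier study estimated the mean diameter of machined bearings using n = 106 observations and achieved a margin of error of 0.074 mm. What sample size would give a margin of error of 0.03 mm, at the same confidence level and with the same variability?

645

Margin of error scales as 1/√n, so n₂ = n₁·(E₁/E₂)².
n₂ = 106 × (0.074/0.03)² = 106 × 6.084 = 644.90
Round up: n₂ = 645.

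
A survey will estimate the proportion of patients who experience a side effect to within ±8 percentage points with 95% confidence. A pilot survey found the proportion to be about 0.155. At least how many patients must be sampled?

79

For a proportion with margin E = 0.08 at 95% confidence, z = 1.960.
n = p̂(1−p̂)(z/E)² = 0.155 × 0.845 × (1.960/0.08)² = 78.62
Round up: n = 79.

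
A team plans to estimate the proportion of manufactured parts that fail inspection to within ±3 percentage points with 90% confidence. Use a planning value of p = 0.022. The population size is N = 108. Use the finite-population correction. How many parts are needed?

41

For a proportion with margin E = 0.03 at 90% confidence, z = 1.645.
n = p̂(1−p̂)(z/E)² = 0.022 × 0.978 × (1.645/0.03)² = 64.69 — call this n₀.
Finite-population correction with N = 108: n = n₀ / (1 + (n₀−1)/N) = 64.69 / 1.59 = 40.69
Round up: n = 41.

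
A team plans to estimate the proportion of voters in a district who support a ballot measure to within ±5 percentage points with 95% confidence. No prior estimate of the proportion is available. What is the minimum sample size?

For a proportion with margin E = 0.05 at 95% confidence, z = 1.960.
With no prior estimate, use p = 0.5, which maximizes p(1−p) at 0.25.
n = 0.25 × (z/E)² = 0.25 × (1.960/0.05)² = 384.16
Round up: n = 385.

n = 385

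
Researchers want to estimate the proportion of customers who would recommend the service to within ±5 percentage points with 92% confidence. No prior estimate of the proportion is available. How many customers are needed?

For a proportion with margin E = 0.05 at 92% confidence, z = 1.751.
With no prior estimate, use p = 0.5, which maximizes p(1−p) at 0.25.
n = 0.25 × (z/E)² = 0.25 × (1.751/0.05)² = 306.60
Round up: n = 307.

307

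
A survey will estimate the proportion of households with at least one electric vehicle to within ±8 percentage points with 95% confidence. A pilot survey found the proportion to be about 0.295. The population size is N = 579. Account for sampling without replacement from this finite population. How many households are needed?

For a proportion with margin E = 0.08 at 95% confidence, z = 1.960.
n = p̂(1−p̂)(z/E)² = 0.295 × 0.705 × (1.960/0.08)² = 124.84 — call this n₀.
Finite-population correction with N = 579: n = n₀ / (1 + (n₀−1)/N) = 124.84 / 1.214 = 102.83
Round up: n = 103.

103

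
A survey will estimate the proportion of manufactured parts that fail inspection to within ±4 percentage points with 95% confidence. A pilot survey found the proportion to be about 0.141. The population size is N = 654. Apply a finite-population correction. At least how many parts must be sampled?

For a proportion with margin E = 0.04 at 95% confidence, z = 1.960.
n = p̂(1−p̂)(z/E)² = 0.141 × 0.859 × (1.960/0.04)² = 290.81 — call this n₀.
Finite-population correction with N = 654: n = n₀ / (1 + (n₀−1)/N) = 290.81 / 1.443 = 201.53
Round up: n = 202.

202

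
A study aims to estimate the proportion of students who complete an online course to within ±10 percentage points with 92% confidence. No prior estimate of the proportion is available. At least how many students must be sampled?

77

For a proportion with margin E = 0.1 at 92% confidence, z = 1.751.
With no prior estimate, use p = 0.5, which maximizes p(1−p) at 0.25.
n = 0.25 × (z/E)² = 0.25 × (1.751/0.1)² = 76.65
Round up: n = 77.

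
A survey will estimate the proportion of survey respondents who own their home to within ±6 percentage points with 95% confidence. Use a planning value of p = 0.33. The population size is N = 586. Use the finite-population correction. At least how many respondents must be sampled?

For a proportion with margin E = 0.06 at 95% confidence, z = 1.960.
n = p̂(1−p̂)(z/E)² = 0.33 × 0.67 × (1.960/0.06)² = 235.94 — call this n₀.
Finite-population correction with N = 586: n = n₀ / (1 + (n₀−1)/N) = 235.94 / 1.401 = 168.41
Round up: n = 169.

169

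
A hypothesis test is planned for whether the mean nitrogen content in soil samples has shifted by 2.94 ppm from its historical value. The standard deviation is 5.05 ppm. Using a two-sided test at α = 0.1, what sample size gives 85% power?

For a one-sample z-test, n = ((z_{α/2} + z_β)·σ/δ)².
z_{α/2} = 1.645 (two-sided α = 0.1); z_β = 1.036 (power 85% → β = 0.15).
n = (2.681 × 5.05 / 2.94)² = 21.21
Round up: n = 22.

22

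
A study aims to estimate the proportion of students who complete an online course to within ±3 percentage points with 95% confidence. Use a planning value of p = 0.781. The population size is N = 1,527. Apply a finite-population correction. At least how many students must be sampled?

For a proportion with margin E = 0.03 at 95% confidence, z = 1.960.
n = p̂(1−p̂)(z/E)² = 0.781 × 0.219 × (1.960/0.03)² = 730.07 — call this n₀.
Finite-population correction with N = 1,527: n = n₀ / (1 + (n₀−1)/N) = 730.07 / 1.477 = 494.29
Round up: n = 495.

n = 495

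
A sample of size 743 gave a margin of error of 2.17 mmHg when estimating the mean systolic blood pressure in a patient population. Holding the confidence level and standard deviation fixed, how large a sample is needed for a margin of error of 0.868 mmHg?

n = 4644

Margin of error scales as 1/√n, so n₂ = n₁·(E₁/E₂)².
n₂ = 743 × (2.17/0.868)² = 743 × 6.25 = 4643.75
Round up: n₂ = 4644.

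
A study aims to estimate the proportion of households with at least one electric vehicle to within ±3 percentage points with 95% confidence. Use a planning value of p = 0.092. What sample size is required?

For a proportion with margin E = 0.03 at 95% confidence, z = 1.960.
n = p̂(1−p̂)(z/E)² = 0.092 × 0.908 × (1.960/0.03)² = 356.57
Round up: n = 357.

357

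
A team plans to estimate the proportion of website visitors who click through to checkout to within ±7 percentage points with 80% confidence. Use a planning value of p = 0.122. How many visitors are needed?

36

For a proportion with margin E = 0.07 at 80% confidence, z = 1.282.
n = p̂(1−p̂)(z/E)² = 0.122 × 0.878 × (1.282/0.07)² = 35.93
Round up: n = 36.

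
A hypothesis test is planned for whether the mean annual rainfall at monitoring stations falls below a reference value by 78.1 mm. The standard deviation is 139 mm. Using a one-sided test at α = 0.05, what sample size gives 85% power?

23

For a one-sample z-test, n = ((z_α + z_β)·σ/δ)².
z_α = 1.645 (one-sided α = 0.05); z_β = 1.036 (power 85% → β = 0.15).
n = (2.681 × 139 / 78.1)² = 22.77
Round up: n = 23.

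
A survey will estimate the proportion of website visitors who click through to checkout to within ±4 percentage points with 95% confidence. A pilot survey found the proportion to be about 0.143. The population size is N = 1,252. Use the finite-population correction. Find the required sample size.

For a proportion with margin E = 0.04 at 95% confidence, z = 1.960.
n = p̂(1−p̂)(z/E)² = 0.143 × 0.857 × (1.960/0.04)² = 294.24 — call this n₀.
Finite-population correction with N = 1,252: n = n₀ / (1 + (n₀−1)/N) = 294.24 / 1.234 = 238.44
Round up: n = 239.

239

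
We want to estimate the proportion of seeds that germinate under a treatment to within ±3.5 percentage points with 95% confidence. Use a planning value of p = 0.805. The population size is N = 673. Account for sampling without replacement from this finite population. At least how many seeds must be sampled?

285

For a proportion with margin E = 0.035 at 95% confidence, z = 1.960.
n = p̂(1−p̂)(z/E)² = 0.805 × 0.195 × (1.960/0.035)² = 492.27 — call this n₀.
Finite-population correction with N = 673: n = n₀ / (1 + (n₀−1)/N) = 492.27 / 1.73 = 284.55
Round up: n = 285.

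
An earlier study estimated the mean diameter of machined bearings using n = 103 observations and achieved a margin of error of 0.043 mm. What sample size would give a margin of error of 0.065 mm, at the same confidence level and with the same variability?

Margin of error scales as 1/√n, so n₂ = n₁·(E₁/E₂)².
n₂ = 103 × (0.043/0.065)² = 103 × 0.4376 = 45.07
Round up: n₂ = 46.

46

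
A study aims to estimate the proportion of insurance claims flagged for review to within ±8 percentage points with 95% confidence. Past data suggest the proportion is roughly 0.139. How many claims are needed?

72

For a proportion with margin E = 0.08 at 95% confidence, z = 1.960.
n = p̂(1−p̂)(z/E)² = 0.139 × 0.861 × (1.960/0.08)² = 71.84
Round up: n = 72.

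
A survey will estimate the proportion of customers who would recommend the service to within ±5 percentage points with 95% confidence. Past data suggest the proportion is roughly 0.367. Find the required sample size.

For a proportion with margin E = 0.05 at 95% confidence, z = 1.960.
n = p̂(1−p̂)(z/E)² = 0.367 × 0.633 × (1.960/0.05)² = 356.98
Round up: n = 357.

n = 357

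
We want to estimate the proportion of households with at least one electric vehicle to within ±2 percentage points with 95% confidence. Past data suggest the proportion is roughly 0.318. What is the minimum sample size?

2083

For a proportion with margin E = 0.02 at 95% confidence, z = 1.960.
n = p̂(1−p̂)(z/E)² = 0.318 × 0.682 × (1.960/0.02)² = 2082.88
Round up: n = 2083.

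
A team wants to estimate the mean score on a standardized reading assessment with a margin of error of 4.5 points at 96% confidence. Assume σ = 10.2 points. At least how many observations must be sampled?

For a mean, the margin of error is E = z·σ/√n, so n = (zσ/E)².
At 96% confidence, z = 2.054.
n = (2.054 × 10.2 / 4.5)² = 21.68
Round up: n = 22.

22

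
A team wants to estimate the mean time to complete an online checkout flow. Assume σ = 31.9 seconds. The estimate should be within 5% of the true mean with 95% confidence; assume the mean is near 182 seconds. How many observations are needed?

For a mean, the margin of error is E = z·σ/√n, so n = (zσ/E)².
At 95% confidence, z = 1.960.
E = 5% of 182 = 9.1 seconds.
n = (1.960 × 31.9 / 9.1)² = 47.21
Round up: n = 48.

48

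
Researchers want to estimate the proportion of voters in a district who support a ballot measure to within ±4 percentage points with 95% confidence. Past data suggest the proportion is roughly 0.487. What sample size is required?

For a proportion with margin E = 0.04 at 95% confidence, z = 1.960.
n = p̂(1−p̂)(z/E)² = 0.487 × 0.513 × (1.960/0.04)² = 599.84
Round up: n = 600.

600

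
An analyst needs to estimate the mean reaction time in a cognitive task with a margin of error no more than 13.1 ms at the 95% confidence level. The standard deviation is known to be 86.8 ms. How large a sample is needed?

For a mean, the margin of error is E = z·σ/√n, so n = (zσ/E)².
At 95% confidence, z = 1.960.
n = (1.960 × 86.8 / 13.1)² = 168.66
Round up: n = 169.

n = 169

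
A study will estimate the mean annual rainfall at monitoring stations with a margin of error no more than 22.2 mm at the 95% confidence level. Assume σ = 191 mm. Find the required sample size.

For a mean, the margin of error is E = z·σ/√n, so n = (zσ/E)².
At 95% confidence, z = 1.960.
n = (1.960 × 191 / 22.2)² = 284.36
Round up: n = 285.

n = 285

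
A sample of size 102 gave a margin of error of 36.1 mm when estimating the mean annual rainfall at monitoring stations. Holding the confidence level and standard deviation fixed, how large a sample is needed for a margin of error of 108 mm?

n = 12

Margin of error scales as 1/√n, so n₂ = n₁·(E₁/E₂)².
n₂ = 102 × (36.1/108)² = 102 × 0.1117 = 11.39
Round up: n₂ = 12.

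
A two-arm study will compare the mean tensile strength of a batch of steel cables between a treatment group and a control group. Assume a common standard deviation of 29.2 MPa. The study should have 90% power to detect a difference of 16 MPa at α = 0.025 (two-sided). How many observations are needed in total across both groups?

For two equal groups, n per group = 2·((z_{α/2} + z_β)·σ/δ)².
z_{α/2} = 2.241; z_β = 1.282 (power 90%).
n = 2 × (3.523 × 29.2 / 16)² = 2 × 41.34 = 82.68
Round up: n = 83 per group.
Total across both groups: 2 × 83 = 166.

166 total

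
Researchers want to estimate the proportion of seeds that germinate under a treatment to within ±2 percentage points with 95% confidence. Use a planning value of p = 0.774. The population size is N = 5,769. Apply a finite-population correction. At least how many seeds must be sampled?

1302

For a proportion with margin E = 0.02 at 95% confidence, z = 1.960.
n = p̂(1−p̂)(z/E)² = 0.774 × 0.226 × (1.960/0.02)² = 1679.97 — call this n₀.
Finite-population correction with N = 5,769: n = n₀ / (1 + (n₀−1)/N) = 1679.97 / 1.291 = 1301.29
Round up: n = 1302.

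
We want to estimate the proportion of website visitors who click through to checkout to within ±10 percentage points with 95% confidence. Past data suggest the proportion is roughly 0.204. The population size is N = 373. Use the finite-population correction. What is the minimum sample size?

For a proportion with margin E = 0.1 at 95% confidence, z = 1.960.
n = p̂(1−p̂)(z/E)² = 0.204 × 0.796 × (1.960/0.1)² = 62.38 — call this n₀.
Finite-population correction with N = 373: n = n₀ / (1 + (n₀−1)/N) = 62.38 / 1.165 = 53.55
Round up: n = 54.

54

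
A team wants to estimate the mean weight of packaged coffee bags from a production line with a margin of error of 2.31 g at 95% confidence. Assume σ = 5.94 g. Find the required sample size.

For a mean, the margin of error is E = z·σ/√n, so n = (zσ/E)².
At 95% confidence, z = 1.960.
n = (1.960 × 5.94 / 2.31)² = 25.40
Round up: n = 26.

26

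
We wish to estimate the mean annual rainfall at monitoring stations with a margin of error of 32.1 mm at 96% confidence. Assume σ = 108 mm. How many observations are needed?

n = 48

For a mean, the margin of error is E = z·σ/√n, so n = (zσ/E)².
At 96% confidence, z = 2.054.
n = (2.054 × 108 / 32.1)² = 47.76
Round up: n = 48.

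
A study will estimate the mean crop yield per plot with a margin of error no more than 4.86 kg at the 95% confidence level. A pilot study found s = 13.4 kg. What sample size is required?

For a mean, the margin of error is E = z·σ/√n, so n = (zσ/E)².
At 95% confidence, z = 1.960.
n = (1.960 × 13.4 / 4.86)² = 29.20
Round up: n = 30.

n = 30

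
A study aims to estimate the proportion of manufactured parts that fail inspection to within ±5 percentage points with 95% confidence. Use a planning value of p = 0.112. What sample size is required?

For a proportion with margin E = 0.05 at 95% confidence, z = 1.960.
n = p̂(1−p̂)(z/E)² = 0.112 × 0.888 × (1.960/0.05)² = 152.83
Round up: n = 153.

153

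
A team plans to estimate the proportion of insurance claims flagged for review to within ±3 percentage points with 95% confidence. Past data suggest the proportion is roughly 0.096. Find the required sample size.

371

For a proportion with margin E = 0.03 at 95% confidence, z = 1.960.
n = p̂(1−p̂)(z/E)² = 0.096 × 0.904 × (1.960/0.03)² = 370.43
Round up: n = 371.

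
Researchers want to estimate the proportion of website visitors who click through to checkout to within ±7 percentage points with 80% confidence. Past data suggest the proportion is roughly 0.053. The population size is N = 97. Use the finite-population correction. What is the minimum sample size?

For a proportion with margin E = 0.07 at 80% confidence, z = 1.282.
n = p̂(1−p̂)(z/E)² = 0.053 × 0.947 × (1.282/0.07)² = 16.83 — call this n₀.
Finite-population correction with N = 97: n = n₀ / (1 + (n₀−1)/N) = 16.83 / 1.163 = 14.47
Round up: n = 15.

15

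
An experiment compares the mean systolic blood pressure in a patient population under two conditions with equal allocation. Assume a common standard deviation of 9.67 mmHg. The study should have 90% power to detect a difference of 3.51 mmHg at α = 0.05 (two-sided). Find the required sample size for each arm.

For two equal groups, n per group = 2·((z_{α/2} + z_β)·σ/δ)².
z_{α/2} = 1.960; z_β = 1.282 (power 90%).
n = 2 × (3.242 × 9.67 / 3.51)² = 2 × 79.77 = 159.54
Round up: n = 160 per group.

160 per group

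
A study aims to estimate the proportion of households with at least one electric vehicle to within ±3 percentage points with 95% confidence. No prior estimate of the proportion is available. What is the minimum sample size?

For a proportion with margin E = 0.03 at 95% confidence, z = 1.960.
With no prior estimate, use p = 0.5, which maximizes p(1−p) at 0.25.
n = 0.25 × (z/E)² = 0.25 × (1.960/0.03)² = 1067.11
Round up: n = 1068.

1068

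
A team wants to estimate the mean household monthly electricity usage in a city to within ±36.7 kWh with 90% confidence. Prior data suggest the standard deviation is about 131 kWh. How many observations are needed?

35

For a mean, the margin of error is E = z·σ/√n, so n = (zσ/E)².
At 90% confidence, z = 1.645.
n = (1.645 × 131 / 36.7)² = 34.48
Round up: n = 35.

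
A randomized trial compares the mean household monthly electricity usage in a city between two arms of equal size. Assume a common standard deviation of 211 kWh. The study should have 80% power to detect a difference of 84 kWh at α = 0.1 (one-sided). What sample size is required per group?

57 per group

For two equal groups, n per group = 2·((z_α + z_β)·σ/δ)².
z_α = 1.282; z_β = 0.842 (power 80%).
n = 2 × (2.124 × 211 / 84)² = 2 × 28.47 = 56.94
Round up: n = 57 per group.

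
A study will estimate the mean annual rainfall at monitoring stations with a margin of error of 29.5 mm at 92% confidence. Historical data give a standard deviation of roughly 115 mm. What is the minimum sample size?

For a mean, the margin of error is E = z·σ/√n, so n = (zσ/E)².
At 92% confidence, z = 1.751.
n = (1.751 × 115 / 29.5)² = 46.59
Round up: n = 47.

47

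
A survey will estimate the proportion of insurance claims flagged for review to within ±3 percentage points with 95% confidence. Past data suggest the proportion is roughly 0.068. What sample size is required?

For a proportion with margin E = 0.03 at 95% confidence, z = 1.960.
n = p̂(1−p̂)(z/E)² = 0.068 × 0.932 × (1.960/0.03)² = 270.52
Round up: n = 271.

271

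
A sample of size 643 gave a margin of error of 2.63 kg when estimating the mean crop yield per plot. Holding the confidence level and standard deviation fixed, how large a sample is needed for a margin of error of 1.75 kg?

n = 1453

Margin of error scales as 1/√n, so n₂ = n₁·(E₁/E₂)².
n₂ = 643 × (2.63/1.75)² = 643 × 2.259 = 1452.54
Round up: n₂ = 1453.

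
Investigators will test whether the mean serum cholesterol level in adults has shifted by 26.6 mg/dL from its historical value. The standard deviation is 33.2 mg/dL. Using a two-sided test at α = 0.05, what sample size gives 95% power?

21

For a one-sample z-test, n = ((z_{α/2} + z_β)·σ/δ)².
z_{α/2} = 1.960 (two-sided α = 0.05); z_β = 1.645 (power 95% → β = 0.05).
n = (3.605 × 33.2 / 26.6)² = 20.25
Round up: n = 21.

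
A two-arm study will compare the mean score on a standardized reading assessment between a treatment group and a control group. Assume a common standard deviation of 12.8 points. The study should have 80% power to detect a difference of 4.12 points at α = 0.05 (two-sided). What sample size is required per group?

For two equal groups, n per group = 2·((z_{α/2} + z_β)·σ/δ)².
z_{α/2} = 1.960; z_β = 0.842 (power 80%).
n = 2 × (2.802 × 12.8 / 4.12)² = 2 × 75.78 = 151.56
Round up: n = 152 per group.

152 per group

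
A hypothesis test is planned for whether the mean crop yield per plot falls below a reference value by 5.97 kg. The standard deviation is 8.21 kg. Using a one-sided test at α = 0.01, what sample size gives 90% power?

25

For a one-sample z-test, n = ((z_α + z_β)·σ/δ)².
z_α = 2.326 (one-sided α = 0.01); z_β = 1.282 (power 90% → β = 0.1).
n = (3.608 × 8.21 / 5.97)² = 24.62
Round up: n = 25.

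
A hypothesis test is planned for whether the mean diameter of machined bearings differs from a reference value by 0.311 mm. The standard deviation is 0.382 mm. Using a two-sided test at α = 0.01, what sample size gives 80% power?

For a one-sample z-test, n = ((z_{α/2} + z_β)·σ/δ)².
z_{α/2} = 2.576 (two-sided α = 0.01); z_β = 0.842 (power 80% → β = 0.2).
n = (3.418 × 0.382 / 0.311)² = 17.63
Round up: n = 18.

18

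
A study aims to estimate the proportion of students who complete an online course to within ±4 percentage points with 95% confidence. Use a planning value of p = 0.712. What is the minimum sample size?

For a proportion with margin E = 0.04 at 95% confidence, z = 1.960.
n = p̂(1−p̂)(z/E)² = 0.712 × 0.288 × (1.960/0.04)² = 492.34
Round up: n = 493.

n = 493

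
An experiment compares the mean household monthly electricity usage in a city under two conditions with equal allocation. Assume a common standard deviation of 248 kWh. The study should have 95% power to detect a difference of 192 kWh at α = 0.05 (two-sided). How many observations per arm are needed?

44 per group

For two equal groups, n per group = 2·((z_{α/2} + z_β)·σ/δ)².
z_{α/2} = 1.960; z_β = 1.645 (power 95%).
n = 2 × (3.605 × 248 / 192)² = 2 × 21.68 = 43.36
Round up: n = 44 per group.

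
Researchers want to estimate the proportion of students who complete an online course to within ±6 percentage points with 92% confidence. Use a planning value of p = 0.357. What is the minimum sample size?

196

For a proportion with margin E = 0.06 at 92% confidence, z = 1.751.
n = p̂(1−p̂)(z/E)² = 0.357 × 0.643 × (1.751/0.06)² = 195.50
Round up: n = 196.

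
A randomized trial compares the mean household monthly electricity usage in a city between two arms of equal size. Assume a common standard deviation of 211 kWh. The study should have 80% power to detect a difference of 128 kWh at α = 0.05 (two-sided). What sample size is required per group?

For two equal groups, n per group = 2·((z_{α/2} + z_β)·σ/δ)².
z_{α/2} = 1.960; z_β = 0.842 (power 80%).
n = 2 × (2.802 × 211 / 128)² = 2 × 21.33 = 42.66
Round up: n = 43 per group.

43 per group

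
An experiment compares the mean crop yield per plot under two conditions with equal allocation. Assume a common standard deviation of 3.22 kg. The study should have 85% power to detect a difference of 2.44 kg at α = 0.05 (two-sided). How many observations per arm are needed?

For two equal groups, n per group = 2·((z_{α/2} + z_β)·σ/δ)².
z_{α/2} = 1.960; z_β = 1.036 (power 85%).
n = 2 × (2.996 × 3.22 / 2.44)² = 2 × 15.63 = 31.26
Round up: n = 32 per group.

32 per group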